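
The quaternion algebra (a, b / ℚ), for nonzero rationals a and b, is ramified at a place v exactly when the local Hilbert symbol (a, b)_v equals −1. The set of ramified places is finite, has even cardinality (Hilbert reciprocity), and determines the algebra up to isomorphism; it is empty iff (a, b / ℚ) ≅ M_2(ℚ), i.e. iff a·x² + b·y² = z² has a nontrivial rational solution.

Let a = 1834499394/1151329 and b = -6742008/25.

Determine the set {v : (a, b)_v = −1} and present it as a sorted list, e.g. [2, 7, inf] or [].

Mod squares: a ≡ 546, b ≡ -78. Check v ∈ {∞, 2, 3, 5, 7, 13, 29, 37, 47}.
v=5: a=5^0·(≡1), b=5^-2·(≡2) mod 5; (1|5)=+1, (2|5)=-1; (−1)^{0·-2·2}·(+1)^-2·(-1)^0 = +1.
v=3: a=3^3·(≡2), b=3^3·(≡1) mod 3; (2|3)=-1, (1|3)=+1; (−1)^{3·3·1}·(-1)^3·(+1)^3 = +1.
v=∞: 546 > 0 and -78 < 0  ⇒  (a,b)_∞ = +1.
v=13: a=13^3·(≡9), b=13^1·(≡7) mod 13; (9|13)=+1, (7|13)=-1; (−1)^{3·1·6}·(+1)^1·(-1)^3 = -1.
v=2: v_2(a)=1, v_2(b)=3; units ≡ 1, 1 (mod 8); ε·ε+αω+βω = 0·0+1·0+3·0 ≡ 0  ⇒  (a,b)_2 = +1.
v=29: a=29^-2·(≡28), b=29^0·(≡22) mod 29; (28|29)=+1, (22|29)=+1; (−1)^{-2·0·14}·(+1)^0·(+1)^-2 = +1.
v=7: a=7^1·(≡2), b=7^4·(≡5) mod 7; (2|7)=+1, (5|7)=-1; (−1)^{1·4·3}·(+1)^4·(-1)^1 = -1.
v=47: a=47^2·(≡29), b=47^0·(≡32) mod 47; (29|47)=-1, (32|47)=+1; (−1)^{2·0·23}·(-1)^0·(+1)^2 = +1.
v=37: a=37^-2·(≡27), b=37^0·(≡26) mod 37; (27|37)=+1, (26|37)=+1; (−1)^{-2·0·18}·(+1)^0·(+1)^-2 = +1.
Ram(546, -78) = {7, 13}; no ℚ_7-point on the conic.

[7, 13]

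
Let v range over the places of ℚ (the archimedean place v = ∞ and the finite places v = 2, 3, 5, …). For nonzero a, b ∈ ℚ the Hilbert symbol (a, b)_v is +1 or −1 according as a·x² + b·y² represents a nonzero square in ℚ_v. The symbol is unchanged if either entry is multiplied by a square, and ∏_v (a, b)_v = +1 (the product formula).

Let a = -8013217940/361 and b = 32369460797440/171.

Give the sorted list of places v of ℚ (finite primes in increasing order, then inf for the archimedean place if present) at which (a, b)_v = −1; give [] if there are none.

[2, 13, 29, 43]

Mod squares: a ≡ -77285, b ≡ 106210. Check v ∈ {∞, 2, 3, 5, 7, 13, 19, 23, 29, 41, 43}.
v=7: a=7^2·(≡1), b=7^0·(≡6) mod 7; (1|7)=+1, (6|7)=-1; (−1)^{2·0·3}·(+1)^0·(-1)^2 = +1.
v=43: a=43^0·(≡39), b=43^1·(≡19) mod 43; (39|43)=-1, (19|43)=-1; (−1)^{0·1·21}·(-1)^1·(-1)^0 = -1.
v=29: a=29^1·(≡11), b=29^2·(≡3) mod 29; (11|29)=-1, (3|29)=-1; (−1)^{1·2·14}·(-1)^2·(-1)^1 = -1.
v=19: a=19^-2·(≡7), b=19^-1·(≡11) mod 19; (7|19)=+1, (11|19)=+1; (−1)^{-2·-1·9}·(+1)^-1·(+1)^-2 = +1.
v=23: a=23^2·(≡2), b=23^0·(≡19) mod 23; (2|23)=+1, (19|23)=-1; (−1)^{2·0·11}·(+1)^0·(-1)^2 = +1.
v=13: a=13^1·(≡12), b=13^1·(≡5) mod 13; (12|13)=+1, (5|13)=-1; (−1)^{1·1·6}·(+1)^1·(-1)^1 = -1.
v=2: v_2(a)=2, v_2(b)=13; units ≡ 3, 1 (mod 8); ε·ε+αω+βω = 1·0+2·0+13·1 ≡ 1  ⇒  (a,b)_2 = -1.
v=5: a=5^1·(≡2), b=5^1·(≡3) mod 5; (2|5)=-1, (3|5)=-1; (−1)^{1·1·2}·(-1)^1·(-1)^1 = +1.
v=3: a=3^0·(≡1), b=3^-2·(≡1) mod 3; (1|3)=+1, (1|3)=+1; (−1)^{0·-2·1}·(+1)^-2·(+1)^0 = +1.
v=∞: -77285 < 0 and 106210 > 0  ⇒  (a,b)_∞ = +1.
v=41: a=41^1·(≡16), b=41^2·(≡37) mod 41; (16|41)=+1, (37|41)=+1; (−1)^{1·2·20}·(+1)^2·(+1)^1 = +1.
Ram(-77285, 106210) = {2, 13, 29, 43}; no ℚ_2-point on the conic.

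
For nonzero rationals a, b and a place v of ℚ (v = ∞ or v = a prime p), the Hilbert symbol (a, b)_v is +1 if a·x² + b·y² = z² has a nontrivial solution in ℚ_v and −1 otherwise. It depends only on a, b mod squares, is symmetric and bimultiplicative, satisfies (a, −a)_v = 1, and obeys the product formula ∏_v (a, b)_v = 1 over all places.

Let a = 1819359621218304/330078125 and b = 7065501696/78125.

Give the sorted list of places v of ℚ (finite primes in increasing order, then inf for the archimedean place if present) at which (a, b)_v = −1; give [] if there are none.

Mod squares: a ≡ 5, b ≡ 55. Check v ∈ {∞, 2, 3, 5, 11, 13, 17}.
v=5: a=5^-9·(≡1), b=5^-7·(≡1) mod 5; (1|5)=+1, (1|5)=+1; (−1)^{-9·-7·2}·(+1)^-7·(+1)^-9 = +1.
v=11: a=11^4·(≡1), b=11^3·(≡1) mod 11; (1|11)=+1, (1|11)=+1; (−1)^{4·3·5}·(+1)^3·(+1)^4 = +1.
v=17: a=17^2·(≡6), b=17^0·(≡15) mod 17; (6|17)=-1, (15|17)=+1; (−1)^{2·0·8}·(-1)^0·(+1)^2 = +1.
v=2: v_2(a)=16, v_2(b)=16; units ≡ 5, 7 (mod 8); ε·ε+αω+βω = 0·1+16·0+16·1 ≡ 0  ⇒  (a,b)_2 = +1.
v=∞: 5 > 0 and 55 > 0  ⇒  (a,b)_∞ = +1.
v=3: a=3^8·(≡2), b=3^4·(≡1) mod 3; (2|3)=-1, (1|3)=+1; (−1)^{8·4·1}·(-1)^4·(+1)^8 = +1.
v=13: a=13^-2·(≡7), b=13^0·(≡4) mod 13; (7|13)=-1, (4|13)=+1; (−1)^{-2·0·6}·(-1)^0·(+1)^-2 = +1.
Ram(a, b) = ∅: the form 5·x² + 55·y² − z² is isotropic over every ℚ_v, so by Hasse–Minkowski it is isotropic over ℚ.

[]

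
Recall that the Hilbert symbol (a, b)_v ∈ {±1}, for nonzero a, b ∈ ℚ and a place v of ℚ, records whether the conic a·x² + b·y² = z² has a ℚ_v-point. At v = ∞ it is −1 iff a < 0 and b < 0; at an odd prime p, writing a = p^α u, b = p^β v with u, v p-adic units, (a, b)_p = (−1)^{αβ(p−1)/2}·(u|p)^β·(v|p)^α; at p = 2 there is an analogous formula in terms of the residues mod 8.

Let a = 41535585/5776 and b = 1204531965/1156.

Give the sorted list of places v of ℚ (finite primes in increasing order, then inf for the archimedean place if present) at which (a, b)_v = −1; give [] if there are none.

[7, 23]

(a, b) ≡ (10465, 303485) mod (ℚ^×)²; places V = {2, 3, 5, 7, 13, 17, 19, 23, 29, ∞}.
(a,b)_5: α=1, u≡2; β=1, v≡3 (mod 5); (2|5)=-1, (3|5)=-1; sign (−1)^0·-1^1·-1^1 = +1.
(a,b)_7: α=3, u≡2; β=3, v≡2 (mod 7); (2|7)=+1, (2|7)=+1; sign (−1)^1·+1^3·+1^3 = -1.
(a,b)_2: α=-4, β=-2; u≡1, v≡5 (mod 8); ε(u)ε(v)=0·0, αω(v)=-4·1, βω(u)=-2·0; sum ≡ 0  ⇒  +1.
(a,b)_29: α=0, u≡9; β=1, v≡25 (mod 29); (9|29)=+1, (25|29)=+1; sign (−1)^0·+1^1·+1^0 = +1.
(a,b)_13: α=1, u≡12; β=1, v≡12 (mod 13); (12|13)=+1, (12|13)=+1; sign (−1)^0·+1^1·+1^1 = +1.
(a,b)_23: α=1, u≡9; β=1, v≡4 (mod 23); (9|23)=+1, (4|23)=+1; sign (−1)^1·+1^1·+1^1 = -1.
(a,b)_19: α=-2, u≡10; β=0, v≡5 (mod 19); (10|19)=-1, (5|19)=+1; sign (−1)^0·-1^0·+1^-2 = +1.
(a,b)_3: α=4, u≡1; β=4, v≡2 (mod 3); (1|3)=+1, (2|3)=-1; sign (−1)^0·+1^4·-1^4 = +1.
(a,b)_17: α=0, u≡14; β=-2, v≡2 (mod 17); (14|17)=-1, (2|17)=+1; sign (−1)^0·-1^-2·+1^0 = +1.
(a,b)_∞: sgn(10465)=+, sgn(303485)=+, so +1.
|Ram(10465, 303485)| = 2, even; anisotropic at {7, 23}.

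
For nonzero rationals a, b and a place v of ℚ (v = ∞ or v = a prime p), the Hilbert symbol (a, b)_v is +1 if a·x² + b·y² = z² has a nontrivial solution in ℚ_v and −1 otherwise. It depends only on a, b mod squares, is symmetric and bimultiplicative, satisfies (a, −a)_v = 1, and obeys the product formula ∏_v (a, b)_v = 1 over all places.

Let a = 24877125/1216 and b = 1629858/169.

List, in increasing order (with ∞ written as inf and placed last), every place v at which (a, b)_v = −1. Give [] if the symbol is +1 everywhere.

Mod squares: a ≡ 25935, b ≡ 1938. Check v ∈ {∞, 2, 3, 5, 7, 13, 17, 19, 29}.
v=7: a=7^1·(≡2), b=7^0·(≡6) mod 7; (2|7)=+1, (6|7)=-1; (−1)^{1·0·3}·(+1)^0·(-1)^1 = -1.
v=2: v_2(a)=-6, v_2(b)=1; units ≡ 7, 1 (mod 8); ε·ε+αω+βω = 1·0+-6·0+1·0 ≡ 0  ⇒  (a,b)_2 = +1.
v=29: a=29^0·(≡16), b=29^2·(≡1) mod 29; (16|29)=+1, (1|29)=+1; (−1)^{0·2·14}·(+1)^2·(+1)^0 = +1.
v=17: a=17^0·(≡10), b=17^1·(≡6) mod 17; (10|17)=-1, (6|17)=-1; (−1)^{0·1·8}·(-1)^1·(-1)^0 = -1.
v=13: a=13^1·(≡11), b=13^-2·(≡9) mod 13; (11|13)=-1, (9|13)=+1; (−1)^{1·-2·6}·(-1)^-2·(+1)^1 = +1.
v=∞: 25935 > 0 and 1938 > 0  ⇒  (a,b)_∞ = +1.
v=5: a=5^3·(≡2), b=5^0·(≡2) mod 5; (2|5)=-1, (2|5)=-1; (−1)^{3·0·2}·(-1)^0·(-1)^3 = -1.
v=3: a=3^7·(≡2), b=3^1·(≡1) mod 3; (2|3)=-1, (1|3)=+1; (−1)^{7·1·1}·(-1)^1·(+1)^7 = +1.
v=19: a=19^-1·(≡1), b=19^1·(≡11) mod 19; (1|19)=+1, (11|19)=+1; (−1)^{-1·1·9}·(+1)^1·(+1)^-1 = -1.
Ram(25935, 1938) = {5, 7, 17, 19}; no ℚ_5-point on the conic.

[5, 7, 17, 19]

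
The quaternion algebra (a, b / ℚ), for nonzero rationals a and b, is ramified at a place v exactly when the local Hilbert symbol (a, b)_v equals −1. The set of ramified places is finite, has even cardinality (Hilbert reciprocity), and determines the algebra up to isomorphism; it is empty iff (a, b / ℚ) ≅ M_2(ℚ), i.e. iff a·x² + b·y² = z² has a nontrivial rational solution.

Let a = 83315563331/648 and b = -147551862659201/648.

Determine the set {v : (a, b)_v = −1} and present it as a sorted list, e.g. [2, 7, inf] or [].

[7, 23]

(a, b) ≡ (38038, -11362) mod (ℚ^×)²; places V = {2, 3, 7, 11, 13, 19, 23, ∞}.
(a,b)_13: α=3, u≡10; β=3, v≡9 (mod 13); (10|13)=+1, (9|13)=+1; sign (−1)^0·+1^3·+1^3 = +1.
(a,b)_19: α=1, u≡11; β=1, v≡13 (mod 19); (11|19)=+1, (13|19)=-1; sign (−1)^1·+1^1·-1^1 = +1.
(a,b)_23: α=2, u≡11; β=3, v≡4 (mod 23); (11|23)=-1, (4|23)=+1; sign (−1)^0·-1^3·+1^2 = -1.
(a,b)_3: α=-4, u≡1; β=-4, v≡2 (mod 3); (1|3)=+1, (2|3)=-1; sign (−1)^0·+1^-4·-1^-4 = +1.
(a,b)_11: α=1, u≡4; β=2, v≡5 (mod 11); (4|11)=+1, (5|11)=+1; sign (−1)^0·+1^2·+1^1 = +1.
(a,b)_2: α=-3, β=-3; u≡3, v≡7 (mod 8); ε(u)ε(v)=1·1, αω(v)=-3·0, βω(u)=-3·1; sum ≡ 0  ⇒  +1.
(a,b)_7: α=3, u≡1; β=4, v≡6 (mod 7); (1|7)=+1, (6|7)=-1; sign (−1)^0·+1^4·-1^3 = -1.
(a,b)_∞: sgn(38038)=+, sgn(-11362)=−, so +1.
(38038, -11362 / ℚ) ramifies at {7, 23}: a division algebra.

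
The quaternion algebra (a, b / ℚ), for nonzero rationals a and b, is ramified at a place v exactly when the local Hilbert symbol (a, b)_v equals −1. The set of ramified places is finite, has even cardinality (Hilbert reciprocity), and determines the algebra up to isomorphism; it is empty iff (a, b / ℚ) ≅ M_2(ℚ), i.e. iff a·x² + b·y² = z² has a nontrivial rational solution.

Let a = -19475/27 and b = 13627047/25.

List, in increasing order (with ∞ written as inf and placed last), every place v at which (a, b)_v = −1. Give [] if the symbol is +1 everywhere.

[2, 3]

(a, b) ≡ (-2337, 278103) mod (ℚ^×)²; places V = {2, 3, 5, 7, 17, 19, 41, ∞}.
(a,b)_∞: sgn(-2337)=−, sgn(278103)=+, so +1.
(a,b)_41: α=1, u≡31; β=1, v≡32 (mod 41); (31|41)=+1, (32|41)=+1; sign (−1)^0·+1^1·+1^1 = +1.
(a,b)_3: α=-3, u≡1; β=1, v≡1 (mod 3); (1|3)=+1, (1|3)=+1; sign (−1)^1·+1^1·+1^-3 = -1.
(a,b)_17: α=0, u≡16; β=1, v≡3 (mod 17); (16|17)=+1, (3|17)=-1; sign (−1)^0·+1^1·-1^0 = +1.
(a,b)_19: α=1, u≡12; β=1, v≡16 (mod 19); (12|19)=-1, (16|19)=+1; sign (−1)^1·-1^1·+1^1 = +1.
(a,b)_5: α=2, u≡3; β=-2, v≡2 (mod 5); (3|5)=-1, (2|5)=-1; sign (−1)^0·-1^-2·-1^2 = +1.
(a,b)_7: α=0, u≡1; β=3, v≡1 (mod 7); (1|7)=+1, (1|7)=+1; sign (−1)^0·+1^3·+1^0 = +1.
(a,b)_2: α=0, β=0; u≡7, v≡7 (mod 8); ε(u)ε(v)=1·1, αω(v)=0·0, βω(u)=0·0; sum ≡ 1  ⇒  -1.
Ram(-2337, 278103) = {2, 3}; no ℚ_2-point on the conic.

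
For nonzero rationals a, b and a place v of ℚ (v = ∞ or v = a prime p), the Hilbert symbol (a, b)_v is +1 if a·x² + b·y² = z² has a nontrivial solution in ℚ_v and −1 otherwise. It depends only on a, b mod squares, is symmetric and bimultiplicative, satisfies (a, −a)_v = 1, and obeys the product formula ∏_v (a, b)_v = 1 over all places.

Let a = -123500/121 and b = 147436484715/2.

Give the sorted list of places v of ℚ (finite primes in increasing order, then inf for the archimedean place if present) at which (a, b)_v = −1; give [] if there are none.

[2, 5, 17, 19]

Mod squares: a ≡ -1235, b ≡ 6630. Check v ∈ {∞, 2, 3, 5, 11, 13, 17, 19}.
v=19: a=19^1·(≡16), b=19^2·(≡13) mod 19; (16|19)=+1, (13|19)=-1; (−1)^{1·2·9}·(+1)^2·(-1)^1 = -1.
v=13: a=13^1·(≡4), b=13^3·(≡1) mod 13; (4|13)=+1, (1|13)=+1; (−1)^{1·3·6}·(+1)^3·(+1)^1 = +1.
v=17: a=17^0·(≡11), b=17^1·(≡15) mod 17; (11|17)=-1, (15|17)=+1; (−1)^{0·1·8}·(-1)^1·(+1)^0 = -1.
v=11: a=11^-2·(≡8), b=11^0·(≡7) mod 11; (8|11)=-1, (7|11)=-1; (−1)^{-2·0·5}·(-1)^0·(-1)^-2 = +1.
v=5: a=5^3·(≡2), b=5^1·(≡4) mod 5; (2|5)=-1, (4|5)=+1; (−1)^{3·1·2}·(-1)^1·(+1)^3 = -1.
v=3: a=3^0·(≡1), b=3^7·(≡2) mod 3; (1|3)=+1, (2|3)=-1; (−1)^{0·7·1}·(+1)^7·(-1)^0 = +1.
v=2: v_2(a)=2, v_2(b)=-1; units ≡ 5, 3 (mod 8); ε·ε+αω+βω = 0·1+2·1+-1·1 ≡ 1  ⇒  (a,b)_2 = -1.
v=∞: -1235 < 0 and 6630 > 0  ⇒  (a,b)_∞ = +1.
Ram(-1235, 6630) = {2, 5, 17, 19}; no ℚ_2-point on the conic.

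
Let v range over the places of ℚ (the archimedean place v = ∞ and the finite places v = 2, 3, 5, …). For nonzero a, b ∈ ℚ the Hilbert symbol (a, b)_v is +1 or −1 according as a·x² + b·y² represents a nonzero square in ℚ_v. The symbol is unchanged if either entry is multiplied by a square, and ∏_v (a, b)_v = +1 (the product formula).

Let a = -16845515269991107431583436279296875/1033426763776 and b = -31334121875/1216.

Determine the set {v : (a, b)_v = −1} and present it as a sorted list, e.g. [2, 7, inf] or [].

[19, 31, 41, inf]

Mod squares: a ≡ -1023155, b ≡ -19439945. Check v ∈ {∞, 2, 3, 5, 7, 11, 13, 19, 23, 31, 41}.
v=3: a=3^4·(≡1), b=3^0·(≡1) mod 3; (1|3)=+1, (1|3)=+1; (−1)^{4·0·1}·(+1)^0·(+1)^4 = +1.
v=19: a=19^-4·(≡13), b=19^-1·(≡13) mod 19; (13|19)=-1, (13|19)=-1; (−1)^{-4·-1·9}·(-1)^-1·(-1)^-4 = -1.
v=∞: -1023155 < 0 and -19439945 < 0  ⇒  (a,b)_∞ = -1.
v=11: a=11^-2·(≡8), b=11^0·(≡9) mod 11; (8|11)=-1, (9|11)=+1; (−1)^{-2·0·5}·(-1)^0·(+1)^-2 = +1.
v=7: a=7^9·(≡1), b=7^3·(≡5) mod 7; (1|7)=+1, (5|7)=-1; (−1)^{9·3·3}·(+1)^3·(-1)^9 = +1.
v=2: v_2(a)=-16, v_2(b)=-6; units ≡ 5, 7 (mod 8); ε·ε+αω+βω = 0·1+-16·0+-6·1 ≡ 0  ⇒  (a,b)_2 = +1.
v=41: a=41^3·(≡17), b=41^1·(≡2) mod 41; (17|41)=-1, (2|41)=+1; (−1)^{3·1·20}·(-1)^1·(+1)^3 = -1.
v=23: a=23^3·(≡22), b=23^1·(≡12) mod 23; (22|23)=-1, (12|23)=+1; (−1)^{3·1·11}·(-1)^1·(+1)^3 = +1.
v=13: a=13^2·(≡9), b=13^0·(≡5) mod 13; (9|13)=+1, (5|13)=-1; (−1)^{2·0·6}·(+1)^0·(-1)^2 = +1.
v=5: a=5^13·(≡4), b=5^5·(≡1) mod 5; (4|5)=+1, (1|5)=+1; (−1)^{13·5·2}·(+1)^5·(+1)^13 = +1.
v=31: a=31^3·(≡5), b=31^1·(≡9) mod 31; (5|31)=+1, (9|31)=+1; (−1)^{3·1·15}·(+1)^1·(+1)^3 = -1.
(-1023155, -19439945 / ℚ) ramifies at {19, 31, 41, ∞}: a division algebra.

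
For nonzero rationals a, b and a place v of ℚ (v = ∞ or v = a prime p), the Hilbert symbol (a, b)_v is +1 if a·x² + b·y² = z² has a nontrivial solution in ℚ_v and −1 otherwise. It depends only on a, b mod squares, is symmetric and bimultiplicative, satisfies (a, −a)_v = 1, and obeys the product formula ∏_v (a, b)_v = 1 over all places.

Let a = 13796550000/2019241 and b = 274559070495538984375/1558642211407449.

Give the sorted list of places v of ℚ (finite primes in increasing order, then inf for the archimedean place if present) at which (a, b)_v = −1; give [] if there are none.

Mod squares: a ≡ 153295, b ≡ 55. Check v ∈ {∞, 2, 3, 5, 7, 11, 23, 29, 31, 43, 53}.
v=2: v_2(a)=4, v_2(b)=0; units ≡ 7, 7 (mod 8); ε·ε+αω+βω = 1·1+4·0+0·0 ≡ 1  ⇒  (a,b)_2 = -1.
v=5: a=5^5·(≡1), b=5^7·(≡1) mod 5; (1|5)=+1, (1|5)=+1; (−1)^{5·7·2}·(+1)^7·(+1)^5 = +1.
v=23: a=23^1·(≡9), b=23^2·(≡4) mod 23; (9|23)=+1, (4|23)=+1; (−1)^{1·2·11}·(+1)^2·(+1)^1 = +1.
v=31: a=31^1·(≡2), b=31^2·(≡21) mod 31; (2|31)=+1, (21|31)=-1; (−1)^{1·2·15}·(+1)^2·(-1)^1 = -1.
v=53: a=53^0·(≡34), b=53^2·(≡34) mod 53; (34|53)=-1, (34|53)=-1; (−1)^{0·2·26}·(-1)^2·(-1)^0 = +1.
v=43: a=43^1·(≡42), b=43^2·(≡18) mod 43; (42|43)=-1, (18|43)=-1; (−1)^{1·2·21}·(-1)^2·(-1)^1 = -1.
v=29: a=29^-2·(≡22), b=29^-2·(≡14) mod 29; (22|29)=+1, (14|29)=-1; (−1)^{-2·-2·14}·(+1)^-2·(-1)^-2 = +1.
v=3: a=3^2·(≡1), b=3^-8·(≡1) mod 3; (1|3)=+1, (1|3)=+1; (−1)^{2·-8·1}·(+1)^-8·(+1)^2 = +1.
v=7: a=7^-4·(≡2), b=7^-10·(≡5) mod 7; (2|7)=+1, (5|7)=-1; (−1)^{-4·-10·3}·(+1)^-10·(-1)^-4 = +1.
v=∞: 153295 > 0 and 55 > 0  ⇒  (a,b)_∞ = +1.
v=11: a=11^0·(≡6), b=11^3·(≡5) mod 11; (6|11)=-1, (5|11)=+1; (−1)^{0·3·5}·(-1)^3·(+1)^0 = -1.
|Ram(153295, 55)| = 4, even; anisotropic at {2, 11, 31, 43}.

[2, 11, 31, 43]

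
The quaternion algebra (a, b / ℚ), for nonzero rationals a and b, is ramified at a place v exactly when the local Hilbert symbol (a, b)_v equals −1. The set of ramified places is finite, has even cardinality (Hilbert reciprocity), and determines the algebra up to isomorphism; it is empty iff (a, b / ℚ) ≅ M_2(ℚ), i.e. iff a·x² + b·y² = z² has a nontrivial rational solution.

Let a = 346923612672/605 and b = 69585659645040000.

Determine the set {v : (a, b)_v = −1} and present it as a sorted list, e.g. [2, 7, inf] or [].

Mod squares: a ≡ 101010, b ≡ 6. Check v ∈ {∞, 2, 3, 5, 7, 11, 13, 37}.
v=∞: 101010 > 0 and 6 > 0  ⇒  (a,b)_∞ = +1.
v=5: a=5^-1·(≡2), b=5^4·(≡4) mod 5; (2|5)=-1, (4|5)=+1; (−1)^{-1·4·2}·(-1)^4·(+1)^-1 = +1.
v=37: a=37^3·(≡5), b=37^2·(≡2) mod 37; (5|37)=-1, (2|37)=-1; (−1)^{3·2·18}·(-1)^2·(-1)^3 = -1.
v=3: a=3^1·(≡1), b=3^7·(≡2) mod 3; (1|3)=+1, (2|3)=-1; (−1)^{1·7·1}·(+1)^7·(-1)^1 = +1.
v=2: v_2(a)=9, v_2(b)=7; units ≡ 1, 3 (mod 8); ε·ε+αω+βω = 0·1+9·1+7·0 ≡ 1  ⇒  (a,b)_2 = -1.
v=13: a=13^1·(≡9), b=13^0·(≡7) mod 13; (9|13)=+1, (7|13)=-1; (−1)^{1·0·6}·(+1)^0·(-1)^1 = -1.
v=11: a=11^-2·(≡2), b=11^2·(≡2) mod 11; (2|11)=-1, (2|11)=-1; (−1)^{-2·2·5}·(-1)^2·(-1)^-2 = +1.
v=7: a=7^3·(≡6), b=7^4·(≡5) mod 7; (6|7)=-1, (5|7)=-1; (−1)^{3·4·3}·(-1)^4·(-1)^3 = -1.
(101010, 6 / ℚ) ramifies at {2, 7, 13, 37}: a division algebra.

[2, 7, 13, 37]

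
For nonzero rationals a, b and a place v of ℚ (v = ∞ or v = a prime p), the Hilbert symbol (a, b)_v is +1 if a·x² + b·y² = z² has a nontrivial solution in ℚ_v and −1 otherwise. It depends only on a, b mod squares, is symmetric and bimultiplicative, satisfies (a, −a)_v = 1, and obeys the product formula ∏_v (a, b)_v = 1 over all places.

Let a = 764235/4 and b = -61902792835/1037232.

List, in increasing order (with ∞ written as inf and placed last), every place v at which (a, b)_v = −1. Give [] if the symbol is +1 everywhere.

(a, b) ≡ (9435, -3802305) mod (ℚ^×)²; places V = {2, 3, 5, 7, 13, 17, 31, 37, ∞}.
(a,b)_5: α=1, u≡3; β=1, v≡4 (mod 5); (3|5)=-1, (4|5)=+1; sign (−1)^0·-1^1·+1^1 = -1.
(a,b)_7: α=0, u≡6; β=-4, v≡1 (mod 7); (6|7)=-1, (1|7)=+1; sign (−1)^0·-1^-4·+1^0 = +1.
(a,b)_∞: sgn(9435)=+, sgn(-3802305)=−, so +1.
(a,b)_17: α=1, u≡6; β=3, v≡4 (mod 17); (6|17)=-1, (4|17)=+1; sign (−1)^0·-1^3·+1^1 = -1.
(a,b)_3: α=5, u≡1; β=-3, v≡2 (mod 3); (1|3)=+1, (2|3)=-1; sign (−1)^1·+1^-3·-1^5 = +1.
(a,b)_13: α=0, u≡1; β=3, v≡2 (mod 13); (1|13)=+1, (2|13)=-1; sign (−1)^0·+1^3·-1^0 = +1.
(a,b)_31: α=0, u≡29; β=1, v≡11 (mod 31); (29|31)=-1, (11|31)=-1; sign (−1)^0·-1^1·-1^0 = -1.
(a,b)_37: α=1, u≡30; β=1, v≡4 (mod 37); (30|37)=+1, (4|37)=+1; sign (−1)^0·+1^1·+1^1 = +1.
(a,b)_2: α=-2, β=-4; u≡3, v≡7 (mod 8); ε(u)ε(v)=1·1, αω(v)=-2·0, βω(u)=-4·1; sum ≡ 1  ⇒  -1.
Ram(9435, -3802305) = {2, 5, 17, 31}; no ℚ_2-point on the conic.

[2, 5, 17, 31]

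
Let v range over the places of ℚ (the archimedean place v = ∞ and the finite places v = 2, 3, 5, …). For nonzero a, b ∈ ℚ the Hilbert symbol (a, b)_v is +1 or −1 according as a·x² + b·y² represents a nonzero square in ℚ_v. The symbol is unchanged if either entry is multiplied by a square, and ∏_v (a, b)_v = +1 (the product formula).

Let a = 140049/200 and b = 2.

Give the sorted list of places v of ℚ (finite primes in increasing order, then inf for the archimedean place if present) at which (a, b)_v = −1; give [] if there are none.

(a, b) ≡ (3458, 2) mod (ℚ^×)²; places V = {2, 3, 5, 7, 13, 19, ∞}.
(a,b)_2: α=-3, β=1; u≡1, v≡1 (mod 8); ε(u)ε(v)=0·0, αω(v)=-3·0, βω(u)=1·0; sum ≡ 0  ⇒  +1.
(a,b)_7: α=1, u≡2; β=0, v≡2 (mod 7); (2|7)=+1, (2|7)=+1; sign (−1)^0·+1^0·+1^1 = +1.
(a,b)_13: α=1, u≡7; β=0, v≡2 (mod 13); (7|13)=-1, (2|13)=-1; sign (−1)^0·-1^0·-1^1 = -1.
(a,b)_5: α=-2, u≡3; β=0, v≡2 (mod 5); (3|5)=-1, (2|5)=-1; sign (−1)^0·-1^0·-1^-2 = +1.
(a,b)_3: α=4, u≡2; β=0, v≡2 (mod 3); (2|3)=-1, (2|3)=-1; sign (−1)^0·-1^0·-1^4 = +1.
(a,b)_19: α=1, u≡17; β=0, v≡2 (mod 19); (17|19)=+1, (2|19)=-1; sign (−1)^0·+1^0·-1^1 = -1.
(a,b)_∞: sgn(3458)=+, sgn(2)=+, so +1.
(3458, 2 / ℚ) ramifies at {13, 19}: a division algebra.

[13, 19]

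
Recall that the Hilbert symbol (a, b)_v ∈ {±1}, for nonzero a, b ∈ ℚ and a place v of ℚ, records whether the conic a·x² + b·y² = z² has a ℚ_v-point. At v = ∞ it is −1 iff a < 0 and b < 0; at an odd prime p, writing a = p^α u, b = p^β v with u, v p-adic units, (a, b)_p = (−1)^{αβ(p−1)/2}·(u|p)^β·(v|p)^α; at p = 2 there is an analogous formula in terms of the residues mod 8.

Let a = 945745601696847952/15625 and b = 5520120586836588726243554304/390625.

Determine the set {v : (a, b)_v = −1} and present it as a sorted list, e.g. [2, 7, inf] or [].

Mod squares: a ≡ 13, b ≡ 471541. Check v ∈ {∞, 2, 3, 5, 7, 11, 13, 31, 41, 53}.
v=31: a=31^2·(≡11), b=31^3·(≡23) mod 31; (11|31)=-1, (23|31)=-1; (−1)^{2·3·15}·(-1)^3·(-1)^2 = -1.
v=13: a=13^3·(≡12), b=13^4·(≡6) mod 13; (12|13)=+1, (6|13)=-1; (−1)^{3·4·6}·(+1)^4·(-1)^3 = -1.
v=53: a=53^2·(≡25), b=53^3·(≡46) mod 53; (25|53)=+1, (46|53)=+1; (−1)^{2·3·26}·(+1)^3·(+1)^2 = +1.
v=11: a=11^2·(≡7), b=11^2·(≡4) mod 11; (7|11)=-1, (4|11)=+1; (−1)^{2·2·5}·(-1)^2·(+1)^2 = +1.
v=7: a=7^2·(≡5), b=7^1·(≡1) mod 7; (5|7)=-1, (1|7)=+1; (−1)^{2·1·3}·(-1)^1·(+1)^2 = -1.
v=2: v_2(a)=4, v_2(b)=10; units ≡ 5, 5 (mod 8); ε·ε+αω+βω = 0·0+4·1+10·1 ≡ 0  ⇒  (a,b)_2 = +1.
v=5: a=5^-6·(≡2), b=5^-8·(≡4) mod 5; (2|5)=-1, (4|5)=+1; (−1)^{-6·-8·2}·(-1)^-8·(+1)^-6 = +1.
v=∞: 13 > 0 and 471541 > 0  ⇒  (a,b)_∞ = +1.
v=41: a=41^2·(≡34), b=41^3·(≡31) mod 41; (34|41)=-1, (31|41)=+1; (−1)^{2·3·20}·(-1)^3·(+1)^2 = -1.
v=3: a=3^0·(≡1), b=3^6·(≡1) mod 3; (1|3)=+1, (1|3)=+1; (−1)^{0·6·1}·(+1)^6·(+1)^0 = +1.
(13, 471541 / ℚ) ramifies at {7, 13, 31, 41}: a division algebra.

[7, 13, 31, 41]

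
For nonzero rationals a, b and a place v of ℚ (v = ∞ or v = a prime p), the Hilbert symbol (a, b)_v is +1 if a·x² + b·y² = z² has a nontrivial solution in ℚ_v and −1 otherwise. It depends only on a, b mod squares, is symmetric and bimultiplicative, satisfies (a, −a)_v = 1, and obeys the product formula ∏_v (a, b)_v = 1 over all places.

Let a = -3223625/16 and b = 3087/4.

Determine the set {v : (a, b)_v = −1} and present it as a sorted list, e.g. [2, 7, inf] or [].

[2, 5, 17, 41]

Mod squares: a ≡ -128945, b ≡ 7. Check v ∈ {∞, 2, 3, 5, 7, 17, 37, 41}.
v=41: a=41^1·(≡29), b=41^0·(≡3) mod 41; (29|41)=-1, (3|41)=-1; (−1)^{1·0·20}·(-1)^0·(-1)^1 = -1.
v=3: a=3^0·(≡1), b=3^2·(≡1) mod 3; (1|3)=+1, (1|3)=+1; (−1)^{0·2·1}·(+1)^2·(+1)^0 = +1.
v=2: v_2(a)=-4, v_2(b)=-2; units ≡ 7, 7 (mod 8); ε·ε+αω+βω = 1·1+-4·0+-2·0 ≡ 1  ⇒  (a,b)_2 = -1.
v=∞: -128945 < 0 and 7 > 0  ⇒  (a,b)_∞ = +1.
v=17: a=17^1·(≡7), b=17^0·(≡11) mod 17; (7|17)=-1, (11|17)=-1; (−1)^{1·0·8}·(-1)^0·(-1)^1 = -1.
v=7: a=7^0·(≡4), b=7^3·(≡4) mod 7; (4|7)=+1, (4|7)=+1; (−1)^{0·3·3}·(+1)^3·(+1)^0 = +1.
v=37: a=37^1·(≡33), b=37^0·(≡4) mod 37; (33|37)=+1, (4|37)=+1; (−1)^{1·0·18}·(+1)^0·(+1)^1 = +1.
v=5: a=5^3·(≡1), b=5^0·(≡3) mod 5; (1|5)=+1, (3|5)=-1; (−1)^{3·0·2}·(+1)^0·(-1)^3 = -1.
|Ram(-128945, 7)| = 4, even; anisotropic at {2, 5, 17, 41}.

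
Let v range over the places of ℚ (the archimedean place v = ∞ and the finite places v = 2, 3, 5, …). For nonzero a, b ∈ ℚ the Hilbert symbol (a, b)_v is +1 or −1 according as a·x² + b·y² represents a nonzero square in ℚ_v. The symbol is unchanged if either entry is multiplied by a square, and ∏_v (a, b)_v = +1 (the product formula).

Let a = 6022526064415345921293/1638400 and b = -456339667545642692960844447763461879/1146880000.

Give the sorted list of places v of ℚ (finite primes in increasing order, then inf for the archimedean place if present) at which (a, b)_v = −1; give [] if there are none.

[3, 11, 13, 17]

Mod squares: a ≡ 12597, b ≡ -17017. Check v ∈ {∞, 2, 3, 5, 7, 11, 13, 17, 19}.
v=19: a=19^1·(≡7), b=19^2·(≡5) mod 19; (7|19)=+1, (5|19)=+1; (−1)^{1·2·9}·(+1)^2·(+1)^1 = +1.
v=11: a=11^4·(≡2), b=11^9·(≡4) mod 11; (2|11)=-1, (4|11)=+1; (−1)^{4·9·5}·(-1)^9·(+1)^4 = -1.
v=17: a=17^5·(≡3), b=17^7·(≡8) mod 17; (3|17)=-1, (8|17)=+1; (−1)^{5·7·8}·(-1)^7·(+1)^5 = -1.
v=7: a=7^0·(≡4), b=7^-1·(≡6) mod 7; (4|7)=+1, (6|7)=-1; (−1)^{0·-1·3}·(+1)^-1·(-1)^0 = +1.
v=13: a=13^7·(≡6), b=13^11·(≡3) mod 13; (6|13)=-1, (3|13)=+1; (−1)^{7·11·6}·(-1)^11·(+1)^7 = -1.
v=∞: 12597 > 0 and -17017 < 0  ⇒  (a,b)_∞ = +1.
v=2: v_2(a)=-16, v_2(b)=-18; units ≡ 5, 7 (mod 8); ε·ε+αω+βω = 0·1+-16·0+-18·1 ≡ 0  ⇒  (a,b)_2 = +1.
v=5: a=5^-2·(≡3), b=5^-4·(≡2) mod 5; (3|5)=-1, (2|5)=-1; (−1)^{-2·-4·2}·(-1)^-4·(-1)^-2 = +1.
v=3: a=3^5·(≡2), b=3^6·(≡2) mod 3; (2|3)=-1, (2|3)=-1; (−1)^{5·6·1}·(-1)^6·(-1)^5 = -1.
Ram(12597, -17017) = {3, 11, 13, 17}; no ℚ_3-point on the conic.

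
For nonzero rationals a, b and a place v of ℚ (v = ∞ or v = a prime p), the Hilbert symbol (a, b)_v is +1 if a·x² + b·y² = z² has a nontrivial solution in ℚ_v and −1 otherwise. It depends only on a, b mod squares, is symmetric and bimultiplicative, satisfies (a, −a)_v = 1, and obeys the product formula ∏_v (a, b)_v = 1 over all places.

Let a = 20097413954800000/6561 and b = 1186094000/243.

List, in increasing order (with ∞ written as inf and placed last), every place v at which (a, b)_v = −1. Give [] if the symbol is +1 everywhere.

[13, 19]

Mod squares: a ≡ 70, b ≡ 3705. Check v ∈ {∞, 2, 3, 5, 7, 13, 19}.
v=2: v_2(a)=7, v_2(b)=4; units ≡ 3, 1 (mod 8); ε·ε+αω+βω = 1·0+7·0+4·1 ≡ 0  ⇒  (a,b)_2 = +1.
v=19: a=19^2·(≡10), b=19^1·(≡5) mod 19; (10|19)=-1, (5|19)=+1; (−1)^{2·1·9}·(-1)^1·(+1)^2 = -1.
v=3: a=3^-8·(≡1), b=3^-5·(≡2) mod 3; (1|3)=+1, (2|3)=-1; (−1)^{-8·-5·1}·(+1)^-5·(-1)^-8 = +1.
v=7: a=7^7·(≡5), b=7^4·(≡2) mod 7; (5|7)=-1, (2|7)=+1; (−1)^{7·4·3}·(-1)^4·(+1)^7 = +1.
v=5: a=5^5·(≡1), b=5^3·(≡4) mod 5; (1|5)=+1, (4|5)=+1; (−1)^{5·3·2}·(+1)^3·(+1)^5 = +1.
v=∞: 70 > 0 and 3705 > 0  ⇒  (a,b)_∞ = +1.
v=13: a=13^2·(≡7), b=13^1·(≡1) mod 13; (7|13)=-1, (1|13)=+1; (−1)^{2·1·6}·(-1)^1·(+1)^2 = -1.
(70, 3705 / ℚ) ramifies at {13, 19}: a division algebra.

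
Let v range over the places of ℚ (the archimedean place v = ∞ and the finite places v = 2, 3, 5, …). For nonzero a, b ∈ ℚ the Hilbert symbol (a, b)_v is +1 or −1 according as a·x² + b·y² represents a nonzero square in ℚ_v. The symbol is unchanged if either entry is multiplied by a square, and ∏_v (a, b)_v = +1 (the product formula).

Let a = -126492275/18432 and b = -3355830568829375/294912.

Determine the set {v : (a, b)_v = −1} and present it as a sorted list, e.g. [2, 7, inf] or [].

[2, 13, 23, inf]

(a, b) ≡ (-1222, -1296782734) mod (ℚ^×)²; places V = {2, 3, 5, 7, 13, 23, 29, 37, 43, 47, ∞}.
(a,b)_23: α=0, u≡15; β=1, v≡22 (mod 23); (15|23)=-1, (22|23)=-1; sign (−1)^0·-1^1·-1^0 = -1.
(a,b)_2: α=-11, β=-15; u≡5, v≡1 (mod 8); ε(u)ε(v)=0·0, αω(v)=-11·0, βω(u)=-15·1; sum ≡ 1  ⇒  -1.
(a,b)_29: α=0, u≡28; β=1, v≡6 (mod 29); (28|29)=+1, (6|29)=+1; sign (−1)^0·+1^1·+1^0 = +1.
(a,b)_43: α=0, u≡31; β=1, v≡24 (mod 43); (31|43)=+1, (24|43)=+1; sign (−1)^0·+1^1·+1^0 = +1.
(a,b)_13: α=3, u≡12; β=3, v≡11 (mod 13); (12|13)=+1, (11|13)=-1; sign (−1)^0·+1^3·-1^3 = -1.
(a,b)_∞: sgn(-1222)=−, sgn(-1296782734)=−, so -1.
(a,b)_7: α=2, u≡6; β=2, v≡6 (mod 7); (6|7)=-1, (6|7)=-1; sign (−1)^0·-1^2·-1^2 = +1.
(a,b)_3: α=-2, u≡2; β=-2, v≡2 (mod 3); (2|3)=-1, (2|3)=-1; sign (−1)^0·-1^-2·-1^-2 = +1.
(a,b)_37: α=0, u≡30; β=1, v≡13 (mod 37); (30|37)=+1, (13|37)=-1; sign (−1)^0·+1^1·-1^0 = +1.
(a,b)_47: α=1, u≡28; β=1, v≡5 (mod 47); (28|47)=+1, (5|47)=-1; sign (−1)^1·+1^1·-1^1 = +1.
(a,b)_5: α=2, u≡2; β=4, v≡4 (mod 5); (2|5)=-1, (4|5)=+1; sign (−1)^0·-1^4·+1^2 = +1.
Ram(-1222, -1296782734) = {2, 13, 23, ∞}; no ℚ_2-point on the conic.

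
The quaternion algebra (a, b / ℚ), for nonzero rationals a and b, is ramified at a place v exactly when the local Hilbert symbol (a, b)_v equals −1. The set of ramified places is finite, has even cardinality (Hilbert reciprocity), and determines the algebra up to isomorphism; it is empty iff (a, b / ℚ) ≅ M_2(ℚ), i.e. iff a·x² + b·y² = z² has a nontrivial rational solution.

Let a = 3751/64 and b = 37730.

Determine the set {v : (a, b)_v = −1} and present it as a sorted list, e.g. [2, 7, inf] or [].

Mod squares: a ≡ 31, b ≡ 770. Check v ∈ {∞, 2, 5, 7, 11, 31}.
v=31: a=31^1·(≡14), b=31^0·(≡3) mod 31; (14|31)=+1, (3|31)=-1; (−1)^{1·0·15}·(+1)^0·(-1)^1 = -1.
v=∞: 31 > 0 and 770 > 0  ⇒  (a,b)_∞ = +1.
v=5: a=5^0·(≡4), b=5^1·(≡1) mod 5; (4|5)=+1, (1|5)=+1; (−1)^{0·1·2}·(+1)^1·(+1)^0 = +1.
v=7: a=7^0·(≡6), b=7^3·(≡5) mod 7; (6|7)=-1, (5|7)=-1; (−1)^{0·3·3}·(-1)^3·(-1)^0 = -1.
v=11: a=11^2·(≡1), b=11^1·(≡9) mod 11; (1|11)=+1, (9|11)=+1; (−1)^{2·1·5}·(+1)^1·(+1)^2 = +1.
v=2: v_2(a)=-6, v_2(b)=1; units ≡ 7, 1 (mod 8); ε·ε+αω+βω = 1·0+-6·0+1·0 ≡ 0  ⇒  (a,b)_2 = +1.
|Ram(31, 770)| = 2, even; anisotropic at {7, 31}.

[7, 31]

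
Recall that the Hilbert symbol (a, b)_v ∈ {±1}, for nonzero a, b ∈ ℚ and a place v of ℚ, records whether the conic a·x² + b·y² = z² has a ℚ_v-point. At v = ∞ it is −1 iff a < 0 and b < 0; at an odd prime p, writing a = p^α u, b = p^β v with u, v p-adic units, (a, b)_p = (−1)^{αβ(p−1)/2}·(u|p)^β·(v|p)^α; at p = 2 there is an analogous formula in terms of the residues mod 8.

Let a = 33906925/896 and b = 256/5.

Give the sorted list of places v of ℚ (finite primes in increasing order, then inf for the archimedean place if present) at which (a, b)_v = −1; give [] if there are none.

(a, b) ≡ (182, 5) mod (ℚ^×)²; places V = {2, 5, 7, 13, 17, 19, ∞}.
(a,b)_5: α=2, u≡2; β=-1, v≡1 (mod 5); (2|5)=-1, (1|5)=+1; sign (−1)^0·-1^-1·+1^2 = -1.
(a,b)_19: α=2, u≡9; β=0, v≡17 (mod 19); (9|19)=+1, (17|19)=+1; sign (−1)^0·+1^0·+1^2 = +1.
(a,b)_2: α=-7, β=8; u≡3, v≡5 (mod 8); ε(u)ε(v)=1·0, αω(v)=-7·1, βω(u)=8·1; sum ≡ 1  ⇒  -1.
(a,b)_17: α=2, u≡12; β=0, v≡7 (mod 17); (12|17)=-1, (7|17)=-1; sign (−1)^0·-1^0·-1^2 = +1.
(a,b)_7: α=-1, u≡5; β=0, v≡5 (mod 7); (5|7)=-1, (5|7)=-1; sign (−1)^0·-1^0·-1^-1 = -1.
(a,b)_13: α=1, u≡4; β=0, v≡7 (mod 13); (4|13)=+1, (7|13)=-1; sign (−1)^0·+1^0·-1^1 = -1.
(a,b)_∞: sgn(182)=+, sgn(5)=+, so +1.
Ram(182, 5) = {2, 5, 7, 13}; no ℚ_2-point on the conic.

[2, 5, 7, 13]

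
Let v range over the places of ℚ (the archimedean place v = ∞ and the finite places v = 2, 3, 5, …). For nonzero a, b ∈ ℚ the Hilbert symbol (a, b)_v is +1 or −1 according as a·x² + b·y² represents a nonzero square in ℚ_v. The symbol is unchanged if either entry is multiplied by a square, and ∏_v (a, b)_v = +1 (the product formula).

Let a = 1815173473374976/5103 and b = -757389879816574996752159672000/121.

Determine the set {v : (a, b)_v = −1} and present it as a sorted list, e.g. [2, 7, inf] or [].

[5, 7, 17, 31]

(a, b) ≡ (775416733, -20995) mod (ℚ^×)²; places V = {2, 3, 5, 7, 11, 13, 17, 19, 23, 29, 31, 37, ∞}.
(a,b)_3: α=-6, u≡1; β=4, v≡2 (mod 3); (1|3)=+1, (2|3)=-1; sign (−1)^0·+1^4·-1^-6 = +1.
(a,b)_31: α=1, u≡9; β=0, v≡6 (mod 31); (9|31)=+1, (6|31)=-1; sign (−1)^0·+1^0·-1^1 = -1.
(a,b)_7: α=-1, u≡1; β=2, v≡5 (mod 7); (1|7)=+1, (5|7)=-1; sign (−1)^0·+1^2·-1^-1 = -1.
(a,b)_11: α=2, u≡5; β=-2, v≡9 (mod 11); (5|11)=+1, (9|11)=+1; sign (−1)^0·+1^-2·+1^2 = +1.
(a,b)_∞: sgn(775416733)=+, sgn(-20995)=−, so +1.
(a,b)_13: α=1, u≡3; β=3, v≡4 (mod 13); (3|13)=+1, (4|13)=+1; sign (−1)^0·+1^3·+1^1 = +1.
(a,b)_37: α=1, u≡5; β=2, v≡11 (mod 37); (5|37)=-1, (11|37)=+1; sign (−1)^0·-1^2·+1^1 = +1.
(a,b)_23: α=3, u≡4; β=4, v≡9 (mod 23); (4|23)=+1, (9|23)=+1; sign (−1)^0·+1^4·+1^3 = +1.
(a,b)_19: α=1, u≡15; β=3, v≡17 (mod 19); (15|19)=-1, (17|19)=+1; sign (−1)^1·-1^3·+1^1 = +1.
(a,b)_2: α=8, β=6; u≡5, v≡5 (mod 8); ε(u)ε(v)=0·0, αω(v)=8·1, βω(u)=6·1; sum ≡ 0  ⇒  +1.
(a,b)_17: α=1, u≡15; β=3, v≡5 (mod 17); (15|17)=+1, (5|17)=-1; sign (−1)^0·+1^3·-1^1 = -1.
(a,b)_5: α=0, u≡2; β=3, v≡4 (mod 5); (2|5)=-1, (4|5)=+1; sign (−1)^0·-1^3·+1^0 = -1.
(a,b)_29: α=0, u≡25; β=2, v≡4 (mod 29); (25|29)=+1, (4|29)=+1; sign (−1)^0·+1^2·+1^0 = +1.
Ram(775416733, -20995) = {5, 7, 17, 31}; no ℚ_5-point on the conic.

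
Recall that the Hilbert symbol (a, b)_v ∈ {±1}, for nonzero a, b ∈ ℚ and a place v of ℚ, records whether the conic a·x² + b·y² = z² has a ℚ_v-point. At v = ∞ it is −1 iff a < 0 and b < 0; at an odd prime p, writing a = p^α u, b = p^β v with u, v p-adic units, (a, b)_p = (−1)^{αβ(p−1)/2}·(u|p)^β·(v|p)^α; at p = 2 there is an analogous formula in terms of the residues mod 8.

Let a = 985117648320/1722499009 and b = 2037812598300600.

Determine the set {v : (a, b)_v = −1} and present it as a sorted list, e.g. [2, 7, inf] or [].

[2, 3, 17, 23]

Mod squares: a ≡ 608855, b ≡ 25806. Check v ∈ {∞, 2, 3, 5, 7, 11, 13, 17, 19, 23, 29, 53}.
v=17: a=17^1·(≡16), b=17^3·(≡10) mod 17; (16|17)=+1, (10|17)=-1; (−1)^{1·3·8}·(+1)^3·(-1)^1 = -1.
v=2: v_2(a)=6, v_2(b)=3; units ≡ 7, 7 (mod 8); ε·ε+αω+βω = 1·1+6·0+3·0 ≡ 1  ⇒  (a,b)_2 = -1.
v=5: a=5^1·(≡1), b=5^2·(≡4) mod 5; (1|5)=+1, (4|5)=+1; (−1)^{1·2·2}·(+1)^2·(+1)^1 = +1.
v=29: a=29^1·(≡28), b=29^2·(≡23) mod 29; (28|29)=+1, (23|29)=+1; (−1)^{1·2·14}·(+1)^2·(+1)^1 = +1.
v=13: a=13^1·(≡1), b=13^0·(≡4) mod 13; (1|13)=+1, (4|13)=+1; (−1)^{1·0·6}·(+1)^0·(+1)^1 = +1.
v=∞: 608855 > 0 and 25806 > 0  ⇒  (a,b)_∞ = +1.
v=19: a=19^1·(≡1), b=19^2·(≡9) mod 19; (1|19)=+1, (9|19)=+1; (−1)^{1·2·9}·(+1)^2·(+1)^1 = +1.
v=23: a=23^0·(≡11), b=23^1·(≡12) mod 23; (11|23)=-1, (12|23)=+1; (−1)^{0·1·11}·(-1)^1·(+1)^0 = -1.
v=7: a=7^-6·(≡2), b=7^0·(≡2) mod 7; (2|7)=+1, (2|7)=+1; (−1)^{-6·0·3}·(+1)^0·(+1)^-6 = +1.
v=53: a=53^2·(≡47), b=53^0·(≡26) mod 53; (47|53)=+1, (26|53)=-1; (−1)^{2·0·26}·(+1)^0·(-1)^2 = +1.
v=3: a=3^2·(≡2), b=3^3·(≡1) mod 3; (2|3)=-1, (1|3)=+1; (−1)^{2·3·1}·(-1)^3·(+1)^2 = -1.
v=11: a=11^-4·(≡9), b=11^1·(≡4) mod 11; (9|11)=+1, (4|11)=+1; (−1)^{-4·1·5}·(+1)^1·(+1)^-4 = +1.
|Ram(608855, 25806)| = 4, even; anisotropic at {2, 3, 17, 23}.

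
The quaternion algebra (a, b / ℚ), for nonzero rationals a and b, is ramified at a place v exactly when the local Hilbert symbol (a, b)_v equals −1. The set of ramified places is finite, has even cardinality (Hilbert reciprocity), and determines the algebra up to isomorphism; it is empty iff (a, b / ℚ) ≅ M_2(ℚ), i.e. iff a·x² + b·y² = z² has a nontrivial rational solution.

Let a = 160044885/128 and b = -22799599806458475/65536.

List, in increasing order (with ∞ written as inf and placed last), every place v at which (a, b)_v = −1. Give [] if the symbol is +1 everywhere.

(a, b) ≡ (293930, -91) mod (ℚ^×)²; places V = {2, 3, 5, 7, 11, 13, 17, 19, ∞}.
(a,b)_17: α=1, u≡1; β=2, v≡3 (mod 17); (1|17)=+1, (3|17)=-1; sign (−1)^0·+1^2·-1^1 = -1.
(a,b)_∞: sgn(293930)=+, sgn(-91)=−, so +1.
(a,b)_19: α=1, u≡9; β=2, v≡17 (mod 19); (9|19)=+1, (17|19)=+1; sign (−1)^0·+1^2·+1^1 = +1.
(a,b)_2: α=-7, β=-16; u≡5, v≡5 (mod 8); ε(u)ε(v)=0·0, αω(v)=-7·1, βω(u)=-16·1; sum ≡ 1  ⇒  -1.
(a,b)_13: α=1, u≡12; β=1, v≡5 (mod 13); (12|13)=+1, (5|13)=-1; sign (−1)^0·+1^1·-1^1 = -1.
(a,b)_11: α=2, u≡8; β=4, v≡8 (mod 11); (8|11)=-1, (8|11)=-1; sign (−1)^0·-1^4·-1^2 = +1.
(a,b)_3: α=2, u≡2; β=8, v≡2 (mod 3); (2|3)=-1, (2|3)=-1; sign (−1)^0·-1^8·-1^2 = +1.
(a,b)_7: α=1, u≡4; β=1, v≡2 (mod 7); (4|7)=+1, (2|7)=+1; sign (−1)^1·+1^1·+1^1 = -1.
(a,b)_5: α=1, u≡4; β=2, v≡1 (mod 5); (4|5)=+1, (1|5)=+1; sign (−1)^0·+1^2·+1^1 = +1.
|Ram(293930, -91)| = 4, even; anisotropic at {2, 7, 13, 17}.

[2, 7, 13, 17]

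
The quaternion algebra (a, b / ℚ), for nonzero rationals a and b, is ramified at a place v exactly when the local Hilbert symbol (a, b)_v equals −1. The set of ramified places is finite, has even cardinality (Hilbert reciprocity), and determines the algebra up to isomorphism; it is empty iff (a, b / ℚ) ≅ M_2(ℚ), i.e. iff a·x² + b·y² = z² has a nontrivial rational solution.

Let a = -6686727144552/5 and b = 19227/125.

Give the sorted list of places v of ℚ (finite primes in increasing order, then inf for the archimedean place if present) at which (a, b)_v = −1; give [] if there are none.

(a, b) ≡ (-22610, 96135) mod (ℚ^×)²; places V = {2, 3, 5, 7, 13, 17, 19, 29, ∞}.
(a,b)_7: α=1, u≡2; β=0, v≡2 (mod 7); (2|7)=+1, (2|7)=+1; sign (−1)^0·+1^0·+1^1 = +1.
(a,b)_13: α=2, u≡4; β=1, v≡11 (mod 13); (4|13)=+1, (11|13)=-1; sign (−1)^0·+1^1·-1^2 = +1.
(a,b)_5: α=-1, u≡3; β=-3, v≡2 (mod 5); (3|5)=-1, (2|5)=-1; sign (−1)^0·-1^-3·-1^-1 = +1.
(a,b)_2: α=3, β=0; u≡7, v≡7 (mod 8); ε(u)ε(v)=1·1, αω(v)=3·0, βω(u)=0·0; sum ≡ 1  ⇒  -1.
(a,b)_19: α=1, u≡11; β=0, v≡12 (mod 19); (11|19)=+1, (12|19)=-1; sign (−1)^0·+1^0·-1^1 = -1.
(a,b)_17: α=3, u≡8; β=1, v≡10 (mod 17); (8|17)=+1, (10|17)=-1; sign (−1)^0·+1^1·-1^3 = -1.
(a,b)_3: α=2, u≡1; β=1, v≡2 (mod 3); (1|3)=+1, (2|3)=-1; sign (−1)^0·+1^1·-1^2 = +1.
(a,b)_29: α=2, u≡14; β=1, v≡6 (mod 29); (14|29)=-1, (6|29)=+1; sign (−1)^0·-1^1·+1^2 = -1.
(a,b)_∞: sgn(-22610)=−, sgn(96135)=+, so +1.
Ram(-22610, 96135) = {2, 17, 19, 29}; no ℚ_2-point on the conic.

[2, 17, 19, 29]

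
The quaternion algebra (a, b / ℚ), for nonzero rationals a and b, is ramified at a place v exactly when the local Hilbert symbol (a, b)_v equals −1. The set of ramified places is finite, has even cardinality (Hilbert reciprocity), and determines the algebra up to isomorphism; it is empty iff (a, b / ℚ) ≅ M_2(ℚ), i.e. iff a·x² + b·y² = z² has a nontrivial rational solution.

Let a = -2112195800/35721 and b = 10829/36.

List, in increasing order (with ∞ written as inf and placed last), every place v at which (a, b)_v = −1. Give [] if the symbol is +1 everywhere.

[2, 13, 19, 23]

Mod squares: a ≡ -124982, b ≡ 221. Check v ∈ {∞, 2, 3, 5, 7, 11, 13, 17, 19, 23}.
v=19: a=19^1·(≡2), b=19^0·(≡10) mod 19; (2|19)=-1, (10|19)=-1; (−1)^{1·0·9}·(-1)^0·(-1)^1 = -1.
v=5: a=5^2·(≡3), b=5^0·(≡4) mod 5; (3|5)=-1, (4|5)=+1; (−1)^{2·0·2}·(-1)^0·(+1)^2 = +1.
v=7: a=7^-2·(≡6), b=7^2·(≡4) mod 7; (6|7)=-1, (4|7)=+1; (−1)^{-2·2·3}·(-1)^2·(+1)^-2 = +1.
v=2: v_2(a)=3, v_2(b)=-2; units ≡ 5, 5 (mod 8); ε·ε+αω+βω = 0·0+3·1+-2·1 ≡ 1  ⇒  (a,b)_2 = -1.
v=13: a=13^3·(≡8), b=13^1·(≡4) mod 13; (8|13)=-1, (4|13)=+1; (−1)^{3·1·6}·(-1)^1·(+1)^3 = -1.
v=11: a=11^1·(≡1), b=11^0·(≡9) mod 11; (1|11)=+1, (9|11)=+1; (−1)^{1·0·5}·(+1)^0·(+1)^1 = +1.
v=23: a=23^1·(≡15), b=23^0·(≡5) mod 23; (15|23)=-1, (5|23)=-1; (−1)^{1·0·11}·(-1)^0·(-1)^1 = -1.
v=17: a=17^0·(≡1), b=17^1·(≡4) mod 17; (1|17)=+1, (4|17)=+1; (−1)^{0·1·8}·(+1)^1·(+1)^0 = +1.
v=∞: -124982 < 0 and 221 > 0  ⇒  (a,b)_∞ = +1.
v=3: a=3^-6·(≡1), b=3^-2·(≡2) mod 3; (1|3)=+1, (2|3)=-1; (−1)^{-6·-2·1}·(+1)^-2·(-1)^-6 = +1.
Ram(-124982, 221) = {2, 13, 19, 23}; no ℚ_2-point on the conic.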